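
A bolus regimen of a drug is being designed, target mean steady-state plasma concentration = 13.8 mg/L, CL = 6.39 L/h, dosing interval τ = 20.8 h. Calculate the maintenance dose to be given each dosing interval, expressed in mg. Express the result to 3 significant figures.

1830 mg

At steady state, Dose/τ = Css × CL.
Dose = Css × CL × τ = 13.8 × 6.390 × 20.8 = 1834 mg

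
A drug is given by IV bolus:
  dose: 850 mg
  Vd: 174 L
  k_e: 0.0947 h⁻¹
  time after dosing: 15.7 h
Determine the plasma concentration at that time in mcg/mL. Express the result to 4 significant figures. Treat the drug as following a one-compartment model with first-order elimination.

1.104 mcg/mL

C₀ = Dose / Vd = 850.0 / 174 = 4.885 mg/L
C = C₀ · e^(−k·t) = 4.885 × e^(−0.09470 × 15.7)
  = 4.885 × 0.2261 = 1.104 mg/L
(1.104 mg/L = 1.104 mcg/mL)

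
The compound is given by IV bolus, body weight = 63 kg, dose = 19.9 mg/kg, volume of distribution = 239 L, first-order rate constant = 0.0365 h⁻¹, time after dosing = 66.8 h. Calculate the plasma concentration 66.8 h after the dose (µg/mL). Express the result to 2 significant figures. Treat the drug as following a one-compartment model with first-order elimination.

Total dose = 19.9 × 63 = 1254 mg
C₀ = Dose / Vd = 1254 / 239 = 5.247 mg/L
C = C₀ · e^(−k·t) = 5.247 × e^(−0.03650 × 66.8)
  = 5.247 × 0.08732 = 0.4582 mg/L
(0.4582 mg/L = 0.4582 µg/mL)

0.46 µg/mL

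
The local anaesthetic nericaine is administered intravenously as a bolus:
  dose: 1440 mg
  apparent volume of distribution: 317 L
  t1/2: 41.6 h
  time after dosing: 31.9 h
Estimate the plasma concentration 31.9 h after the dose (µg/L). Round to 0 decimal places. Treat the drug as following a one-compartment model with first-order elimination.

2670 µg/L

C₀ = Dose / Vd = 1440 / 317 = 4.543 mg/L
k = ln2 / t½ = 0.693147 / 41.6 = 0.01666 h⁻¹
C = C₀ · e^(−k·t) = 4.543 × e^(−0.01666 × 31.9)
  = 4.543 × 0.5877 = 2.670 mg/L
Convert: 2.670 mg/L × 1000 = 2670 µg/L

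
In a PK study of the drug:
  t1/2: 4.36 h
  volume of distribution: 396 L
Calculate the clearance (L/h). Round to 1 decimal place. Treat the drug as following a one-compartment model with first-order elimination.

63.0 L/h

k = ln2 / t½ = 0.693147 / 4.36 = 0.1590 h⁻¹
CL = k × Vd = 0.1590 × 396 = 62.96 L/h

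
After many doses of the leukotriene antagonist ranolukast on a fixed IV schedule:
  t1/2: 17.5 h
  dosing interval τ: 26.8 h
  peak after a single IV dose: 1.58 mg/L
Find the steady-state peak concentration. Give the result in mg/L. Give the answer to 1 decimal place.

k = ln2 / t½ = 0.693147 / 17.5 = 0.03961 h⁻¹
e^(−kτ) = e^(−0.03961 × 26.8) = 0.3459
Accumulation ratio R = 1 / (1 − e^(−kτ)) = 1 / (1 − 0.3459) = 1.529
Steady-state peak = C₀ × R = 1.58 × 1.529 = 2.416 mg/L

2.4 mg/L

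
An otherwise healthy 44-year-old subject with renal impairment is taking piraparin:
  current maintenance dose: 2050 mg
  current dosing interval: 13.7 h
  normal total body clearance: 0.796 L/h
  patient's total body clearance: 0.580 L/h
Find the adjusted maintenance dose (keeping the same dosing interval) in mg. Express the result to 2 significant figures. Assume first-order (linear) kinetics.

To keep the same average steady-state level, dosing rate must scale with clearance.
CL ratio = 0.580 / 0.796 = 0.7286
New dose (same interval) = 2050 × 0.7286 = 1494 mg

1500 mg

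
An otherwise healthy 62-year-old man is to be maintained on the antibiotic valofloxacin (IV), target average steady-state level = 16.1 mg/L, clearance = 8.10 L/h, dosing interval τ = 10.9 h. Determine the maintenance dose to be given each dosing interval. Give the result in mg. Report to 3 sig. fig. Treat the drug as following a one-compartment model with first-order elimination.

1420 mg

At steady state, Dose/τ = Css × CL.
Dose = Css × CL × τ = 16.1 × 8.100 × 10.9 = 1421 mg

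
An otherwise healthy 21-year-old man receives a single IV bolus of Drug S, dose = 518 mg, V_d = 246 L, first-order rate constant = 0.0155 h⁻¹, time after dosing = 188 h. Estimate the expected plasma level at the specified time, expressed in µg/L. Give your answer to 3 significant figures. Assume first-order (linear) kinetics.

C₀ = Dose / Vd = 518.0 / 246 = 2.106 mg/L
C = C₀ · e^(−k·t) = 2.106 × e^(−0.01550 × 188)
  = 2.106 × 0.05426 = 0.1143 mg/L
Convert: 0.1143 mg/L × 1000 = 114.3 µg/L

114 µg/L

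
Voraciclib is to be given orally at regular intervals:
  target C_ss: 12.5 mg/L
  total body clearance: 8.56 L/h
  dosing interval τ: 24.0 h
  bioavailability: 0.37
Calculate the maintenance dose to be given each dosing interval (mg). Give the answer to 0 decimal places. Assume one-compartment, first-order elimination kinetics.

6941 mg

At steady state, F × (Dose/τ) = Css × CL.
Dose = Css × CL × τ / F = 12.5 × 8.560 × 24.0 / 0.37 = 6941 mg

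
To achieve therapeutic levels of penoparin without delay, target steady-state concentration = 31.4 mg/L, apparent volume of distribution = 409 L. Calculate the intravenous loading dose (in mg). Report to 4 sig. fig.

LD = Css × Vd = 31.4 × 409 = 12840 mg

12840 mg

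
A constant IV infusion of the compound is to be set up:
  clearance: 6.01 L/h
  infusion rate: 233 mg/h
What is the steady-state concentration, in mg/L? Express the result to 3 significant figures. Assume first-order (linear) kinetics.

At steady state Css = R₀ / CL = 233 / 6.010 = 38.77 mg/L

38.8 mg/L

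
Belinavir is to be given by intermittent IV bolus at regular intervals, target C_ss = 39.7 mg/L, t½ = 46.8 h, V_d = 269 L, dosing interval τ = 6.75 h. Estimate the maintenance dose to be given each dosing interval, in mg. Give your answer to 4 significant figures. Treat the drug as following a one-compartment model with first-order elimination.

k = ln2 / t½ = 0.693147 / 46.8 = 0.01481 h⁻¹
CL = k × Vd = 0.01481 × 269 = 3.984 L/h
At steady state, Dose/τ = Css × CL.
Dose = Css × CL × τ = 39.7 × 3.984 × 6.75 = 1068 mg

1068 mg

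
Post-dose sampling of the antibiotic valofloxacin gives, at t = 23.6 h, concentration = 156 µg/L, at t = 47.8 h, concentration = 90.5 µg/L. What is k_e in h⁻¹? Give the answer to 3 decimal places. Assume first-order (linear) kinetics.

0.023 h⁻¹

k = ln(C₁/C₂) / (t₂ − t₁) = ln(156/90.5) / (47.8 − 23.6)
  = 0.5445 / 24.20 = 0.02250 h⁻¹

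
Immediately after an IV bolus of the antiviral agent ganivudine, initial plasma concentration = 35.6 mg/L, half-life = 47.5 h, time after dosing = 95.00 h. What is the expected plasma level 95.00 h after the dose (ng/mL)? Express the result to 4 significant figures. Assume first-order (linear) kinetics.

k = ln2 / t½ = 0.693147 / 47.5 = 0.01459 h⁻¹
t / t½ = 95.00 / 47.5 = 2 half-lives
C = C₀ × (1/2)^2 = 35.60 × 0.2500 = 8.900 mg/L
Convert: 8.900 mg/L × 1000 = 8900 ng/mL

8900 ng/mL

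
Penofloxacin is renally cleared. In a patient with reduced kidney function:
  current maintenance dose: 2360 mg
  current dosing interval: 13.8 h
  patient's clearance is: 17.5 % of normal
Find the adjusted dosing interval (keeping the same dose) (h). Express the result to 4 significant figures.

To keep the same average steady-state level, dosing rate must scale with clearance.
CL ratio = 17.5 / 100 = 0.1750
New interval (same dose) = 13.8 / 0.1750 = 78.86 h

78.86 h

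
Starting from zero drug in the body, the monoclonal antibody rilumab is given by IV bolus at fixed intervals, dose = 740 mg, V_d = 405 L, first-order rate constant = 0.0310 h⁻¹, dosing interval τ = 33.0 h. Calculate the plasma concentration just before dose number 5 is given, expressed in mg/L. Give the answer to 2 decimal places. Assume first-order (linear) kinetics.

1.01 mg/L

C₀ per dose = Dose / Vd = 740 / 405 = 1.827 mg/L
Fraction remaining after one interval: r = e^(−kτ) = e^(−0.03100 × 33.0) = 0.3595
Before dose 5, 4 doses have been given (aged 1τ, 2τ, 3τ, 4τ).
C_trough = C₀ × (r + r² + … + r^4) = C₀ × r(1−r^4)/(1−r)
        = 1.827 × 0.3595 × (1 − 0.01670) / (1 − 0.3595) = 1.008 mg/L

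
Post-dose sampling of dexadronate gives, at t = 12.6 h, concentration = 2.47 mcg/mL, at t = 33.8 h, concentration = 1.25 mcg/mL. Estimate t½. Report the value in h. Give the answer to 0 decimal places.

k = ln(C₁/C₂) / (t₂ − t₁) = ln(2.47/1.25) / (33.8 − 12.6)
  = 0.6811 / 21.20 = 0.03213 h⁻¹
t½ = ln2 / k = 0.693147 / 0.03213 = 21.57 h

22 h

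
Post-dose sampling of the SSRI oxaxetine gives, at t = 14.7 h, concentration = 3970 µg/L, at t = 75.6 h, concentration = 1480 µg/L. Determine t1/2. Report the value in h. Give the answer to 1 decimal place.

k = ln(C₁/C₂) / (t₂ − t₁) = ln(3970/1480) / (75.6 − 14.7)
  = 0.9867 / 60.90 = 0.01620 h⁻¹
t½ = ln2 / k = 0.693147 / 0.01620 = 42.79 h

42.8 h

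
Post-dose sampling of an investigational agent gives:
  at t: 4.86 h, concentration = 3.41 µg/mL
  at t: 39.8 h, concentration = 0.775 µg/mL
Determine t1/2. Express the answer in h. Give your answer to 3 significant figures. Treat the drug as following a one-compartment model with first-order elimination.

k = ln(C₁/C₂) / (t₂ − t₁) = ln(3.41/0.775) / (39.8 − 4.86)
  = 1.482 / 34.94 = 0.04242 h⁻¹
t½ = ln2 / k = 0.693147 / 0.04242 = 16.34 h

16.3 h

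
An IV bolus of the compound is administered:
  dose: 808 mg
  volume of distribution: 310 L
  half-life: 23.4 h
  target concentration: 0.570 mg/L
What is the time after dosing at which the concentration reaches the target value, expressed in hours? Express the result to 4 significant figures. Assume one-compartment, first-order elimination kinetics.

C₀ = Dose / Vd = 808.0 / 310 = 2.606 mg/L
k = ln2 / t½ = 0.693147 / 23.4 = 0.02962 h⁻¹
t = ln(C₀ / C) / k = ln(2.606 / 0.570) / 0.02962
  = ln(4.572) / 0.02962 = 1.520 / 0.02962 = 51.32 h

51.32 h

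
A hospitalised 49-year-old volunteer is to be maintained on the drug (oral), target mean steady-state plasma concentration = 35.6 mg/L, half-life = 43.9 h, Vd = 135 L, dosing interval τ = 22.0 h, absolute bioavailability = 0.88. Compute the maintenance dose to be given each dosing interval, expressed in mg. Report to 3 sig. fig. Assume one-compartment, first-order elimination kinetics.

1900 mg

k = ln2 / t½ = 0.693147 / 43.9 = 0.01579 h⁻¹
CL = k × Vd = 0.01579 × 135 = 2.132 L/h
At steady state, F × (Dose/τ) = Css × CL.
Dose = Css × CL × τ / F = 35.6 × 2.132 × 22.0 / 0.88 = 1897 mg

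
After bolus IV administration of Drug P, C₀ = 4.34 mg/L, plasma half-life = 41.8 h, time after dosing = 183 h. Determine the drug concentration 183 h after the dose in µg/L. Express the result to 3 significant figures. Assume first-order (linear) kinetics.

k = ln2 / t½ = 0.693147 / 41.8 = 0.01658 h⁻¹
C = C₀ · e^(−k·t) = 4.340 × e^(−0.01658 × 183)
  = 4.340 × 0.04812 = 0.2088 mg/L
Convert: 0.2088 mg/L × 1000 = 208.8 µg/L

209 µg/L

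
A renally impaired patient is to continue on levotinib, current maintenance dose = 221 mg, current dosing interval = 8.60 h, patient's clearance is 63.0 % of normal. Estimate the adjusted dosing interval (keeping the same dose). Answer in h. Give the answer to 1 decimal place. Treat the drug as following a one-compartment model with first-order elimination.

To keep the same average steady-state level, dosing rate must scale with clearance.
CL ratio = 63.0 / 100 = 0.6300
New interval (same dose) = 8.60 / 0.6300 = 13.65 h

13.7 h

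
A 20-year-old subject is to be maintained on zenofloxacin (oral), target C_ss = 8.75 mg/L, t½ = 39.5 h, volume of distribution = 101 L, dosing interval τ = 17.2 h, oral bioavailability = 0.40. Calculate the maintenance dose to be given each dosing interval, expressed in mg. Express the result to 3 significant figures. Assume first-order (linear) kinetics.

667 mg

k = ln2 / t½ = 0.693147 / 39.5 = 0.01755 h⁻¹
CL = k × Vd = 0.01755 × 101 = 1.773 L/h
At steady state, F × (Dose/τ) = Css × CL.
Dose = Css × CL × τ / F = 8.75 × 1.773 × 17.2 / 0.40 = 667.1 mg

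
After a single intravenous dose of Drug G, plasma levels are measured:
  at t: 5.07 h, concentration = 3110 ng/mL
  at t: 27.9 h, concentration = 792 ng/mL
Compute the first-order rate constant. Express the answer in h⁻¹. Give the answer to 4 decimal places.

0.0599 h⁻¹

k = ln(C₁/C₂) / (t₂ − t₁) = ln(3110/792) / (27.9 − 5.07)
  = 1.368 / 22.83 = 0.05992 h⁻¹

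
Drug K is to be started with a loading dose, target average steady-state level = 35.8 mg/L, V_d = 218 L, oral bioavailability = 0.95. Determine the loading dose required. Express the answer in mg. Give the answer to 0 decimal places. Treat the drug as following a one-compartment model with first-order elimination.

LD = Css × Vd / F = 35.8 × 218 / 0.95 = 8215 mg

8215 mg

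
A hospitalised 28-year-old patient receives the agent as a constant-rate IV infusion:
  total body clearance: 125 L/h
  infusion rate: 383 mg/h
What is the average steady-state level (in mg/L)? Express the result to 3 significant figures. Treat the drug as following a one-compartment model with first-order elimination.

At steady state Css = R₀ / CL = 383 / 125.0 = 3.064 mg/L

3.06 mg/L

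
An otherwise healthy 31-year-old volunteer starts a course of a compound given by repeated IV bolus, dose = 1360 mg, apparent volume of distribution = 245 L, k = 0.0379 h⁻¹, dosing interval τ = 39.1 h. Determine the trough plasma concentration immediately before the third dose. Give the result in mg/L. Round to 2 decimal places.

C₀ per dose = Dose / Vd = 1360 / 245 = 5.551 mg/L
Fraction remaining after one interval: r = e^(−kτ) = e^(−0.03790 × 39.1) = 0.2272
Before dose 3, 2 doses have been given (aged 1τ, 2τ).
C_trough = C₀ × (r + r²) = 5.551 × (0.2272 + 0.05162) = 1.548 mg/L

1.55 mg/L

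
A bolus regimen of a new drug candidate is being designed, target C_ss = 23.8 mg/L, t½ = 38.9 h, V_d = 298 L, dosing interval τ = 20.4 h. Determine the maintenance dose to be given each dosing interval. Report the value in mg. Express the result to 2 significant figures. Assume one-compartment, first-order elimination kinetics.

k = ln2 / t½ = 0.693147 / 38.9 = 0.01782 h⁻¹
CL = k × Vd = 0.01782 × 298 = 5.310 L/h
At steady state, Dose/τ = Css × CL.
Dose = Css × CL × τ = 23.8 × 5.310 × 20.4 = 2578 mg

2600 mg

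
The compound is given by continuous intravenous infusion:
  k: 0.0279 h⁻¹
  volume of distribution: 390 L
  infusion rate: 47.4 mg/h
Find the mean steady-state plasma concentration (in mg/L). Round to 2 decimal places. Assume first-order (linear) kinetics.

4.36 mg/L

CL = k × Vd = 0.02790 × 390 = 10.88 L/h
At steady state Css = R₀ / CL = 47.4 / 10.88 = 4.357 mg/L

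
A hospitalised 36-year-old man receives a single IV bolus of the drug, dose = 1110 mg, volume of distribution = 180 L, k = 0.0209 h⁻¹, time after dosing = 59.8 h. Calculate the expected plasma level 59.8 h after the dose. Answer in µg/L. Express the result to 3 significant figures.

1770 µg/L

C₀ = Dose / Vd = 1110 / 180 = 6.167 mg/L
C = C₀ · e^(−k·t) = 6.167 × e^(−0.02090 × 59.8)
  = 6.167 × 0.2866 = 1.767 mg/L
Convert: 1.767 mg/L × 1000 = 1767 µg/L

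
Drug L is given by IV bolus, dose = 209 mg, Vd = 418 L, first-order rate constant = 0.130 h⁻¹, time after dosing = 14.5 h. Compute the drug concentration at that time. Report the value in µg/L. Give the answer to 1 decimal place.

75.9 µg/L

C₀ = Dose / Vd = 209.0 / 418 = 0.5000 mg/L
C = C₀ · e^(−k·t) = 0.5000 × e^(−0.1300 × 14.5)
  = 0.5000 × 0.1518 = 0.07590 mg/L
Convert: 0.07590 mg/L × 1000 = 75.90 µg/L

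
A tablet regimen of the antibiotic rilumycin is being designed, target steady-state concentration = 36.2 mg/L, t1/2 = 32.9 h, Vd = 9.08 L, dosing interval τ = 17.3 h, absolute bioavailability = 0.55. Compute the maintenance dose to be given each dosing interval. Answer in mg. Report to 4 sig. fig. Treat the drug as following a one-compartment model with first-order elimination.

217.8 mg

k = ln2 / t½ = 0.693147 / 32.9 = 0.02107 h⁻¹
CL = k × Vd = 0.02107 × 9.08 = 0.1913 L/h
At steady state, F × (Dose/τ) = Css × CL.
Dose = Css × CL × τ / F = 36.2 × 0.1913 × 17.3 / 0.55 = 217.8 mg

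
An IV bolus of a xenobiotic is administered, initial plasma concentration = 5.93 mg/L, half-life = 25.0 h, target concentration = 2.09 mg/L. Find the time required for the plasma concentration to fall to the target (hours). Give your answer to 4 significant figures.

37.61 h

k = ln2 / t½ = 0.693147 / 25.0 = 0.02773 h⁻¹
t = ln(C₀ / C) / k = ln(5.930 / 2.09) / 0.02773
  = ln(2.837) / 0.02773 = 1.043 / 0.02773 = 37.61 h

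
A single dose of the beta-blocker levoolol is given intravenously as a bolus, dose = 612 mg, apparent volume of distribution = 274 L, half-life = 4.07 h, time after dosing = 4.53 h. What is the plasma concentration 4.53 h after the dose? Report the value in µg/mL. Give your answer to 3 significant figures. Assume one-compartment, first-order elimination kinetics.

C₀ = Dose / Vd = 612.0 / 274 = 2.234 mg/L
k = ln2 / t½ = 0.693147 / 4.07 = 0.1703 h⁻¹
C = C₀ · e^(−k·t) = 2.234 × e^(−0.1703 × 4.53)
  = 2.234 × 0.4623 = 1.033 mg/L
(1.033 mg/L = 1.033 µg/mL)

1.03 µg/mL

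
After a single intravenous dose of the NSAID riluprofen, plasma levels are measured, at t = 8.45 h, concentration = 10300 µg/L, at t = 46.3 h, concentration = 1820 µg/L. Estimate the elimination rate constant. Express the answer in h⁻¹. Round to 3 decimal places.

k = ln(C₁/C₂) / (t₂ − t₁) = ln(10300/1820) / (46.3 − 8.45)
  = 1.733 / 37.85 = 0.04579 h⁻¹

0.046 h⁻¹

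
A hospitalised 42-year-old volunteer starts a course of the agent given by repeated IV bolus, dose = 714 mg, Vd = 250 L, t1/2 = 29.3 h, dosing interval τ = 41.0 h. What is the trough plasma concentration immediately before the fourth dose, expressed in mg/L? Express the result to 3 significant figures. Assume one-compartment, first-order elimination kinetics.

1.65 mg/L

C₀ per dose = Dose / Vd = 714 / 250 = 2.856 mg/L
k = ln2 / t½ = 0.693147 / 29.3 = 0.02366 h⁻¹
Fraction remaining after one interval: r = e^(−kτ) = e^(−0.02366 × 41.0) = 0.3791
Before dose 4, 3 doses have been given (aged 1τ, 2τ, 3τ).
C_trough = C₀ × (r + r² + … + r^3) = C₀ × r(1−r^3)/(1−r)
        = 2.856 × 0.3791 × (1 − 0.05448) / (1 − 0.3791) = 1.649 mg/L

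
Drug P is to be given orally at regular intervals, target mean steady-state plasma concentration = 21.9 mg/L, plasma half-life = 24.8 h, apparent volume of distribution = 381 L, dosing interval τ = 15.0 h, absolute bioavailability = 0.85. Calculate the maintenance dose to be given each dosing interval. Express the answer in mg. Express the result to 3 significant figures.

k = ln2 / t½ = 0.693147 / 24.8 = 0.02795 h⁻¹
CL = k × Vd = 0.02795 × 381 = 10.65 L/h
At steady state, F × (Dose/τ) = Css × CL.
Dose = Css × CL × τ / F = 21.9 × 10.65 × 15.0 / 0.85 = 4116 mg

4120 mg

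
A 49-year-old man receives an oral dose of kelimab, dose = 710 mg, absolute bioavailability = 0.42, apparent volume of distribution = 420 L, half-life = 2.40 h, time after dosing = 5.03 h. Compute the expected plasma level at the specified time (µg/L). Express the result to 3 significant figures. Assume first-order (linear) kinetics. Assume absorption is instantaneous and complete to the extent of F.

166 µg/L

Amount reaching circulation = F × Dose = 0.42 × 710.0 = 298.2 mg
C₀ = F·Dose / Vd = 298.2 / 420 = 0.7100 mg/L
k = ln2 / t½ = 0.693147 / 2.40 = 0.2888 h⁻¹
C = C₀ · e^(−k·t) = 0.7100 × e^(−0.2888 × 5.03)
  = 0.7100 × 0.2339 = 0.1661 mg/L
Convert: 0.1661 mg/L × 1000 = 166.1 µg/L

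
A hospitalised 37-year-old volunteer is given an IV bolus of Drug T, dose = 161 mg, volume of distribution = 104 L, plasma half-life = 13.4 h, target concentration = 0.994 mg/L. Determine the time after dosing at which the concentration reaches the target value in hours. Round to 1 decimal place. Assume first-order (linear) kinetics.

C₀ = Dose / Vd = 161.0 / 104 = 1.548 mg/L
k = ln2 / t½ = 0.693147 / 13.4 = 0.05173 h⁻¹
t = ln(C₀ / C) / k = ln(1.548 / 0.994) / 0.05173
  = ln(1.557) / 0.05173 = 0.4428 / 0.05173 = 8.560 h

8.6 h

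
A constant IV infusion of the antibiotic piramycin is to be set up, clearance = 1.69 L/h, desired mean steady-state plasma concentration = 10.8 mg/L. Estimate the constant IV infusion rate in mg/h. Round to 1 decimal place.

18.3 mg/h

At steady state, infusion rate R₀ = Css × CL = 10.8 × 1.690 = 18.25 mg/h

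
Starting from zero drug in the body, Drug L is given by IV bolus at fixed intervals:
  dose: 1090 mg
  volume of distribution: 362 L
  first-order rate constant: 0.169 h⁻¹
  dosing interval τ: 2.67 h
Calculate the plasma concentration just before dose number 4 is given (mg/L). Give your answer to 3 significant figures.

C₀ per dose = Dose / Vd = 1090 / 362 = 3.011 mg/L
Fraction remaining after one interval: r = e^(−kτ) = e^(−0.1690 × 2.67) = 0.6368
Before dose 4, 3 doses have been given (aged 1τ, 2τ, 3τ).
C_trough = C₀ × (r + r² + … + r^3) = C₀ × r(1−r^3)/(1−r)
        = 3.011 × 0.6368 × (1 − 0.2582) / (1 − 0.6368) = 3.916 mg/L

3.92 mg/L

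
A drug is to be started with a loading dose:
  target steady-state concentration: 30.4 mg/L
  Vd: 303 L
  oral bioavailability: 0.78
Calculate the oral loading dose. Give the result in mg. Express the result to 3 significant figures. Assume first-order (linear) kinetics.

11800 mg

LD = Css × Vd / F = 30.4 × 303 / 0.78 = 11810 mg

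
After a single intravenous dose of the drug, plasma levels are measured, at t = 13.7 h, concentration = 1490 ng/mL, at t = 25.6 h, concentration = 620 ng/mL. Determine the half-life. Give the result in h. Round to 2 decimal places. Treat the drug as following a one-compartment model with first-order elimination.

9.41 h

k = ln(C₁/C₂) / (t₂ − t₁) = ln(1490/620) / (25.6 − 13.7)
  = 0.8768 / 11.90 = 0.07368 h⁻¹
t½ = ln2 / k = 0.693147 / 0.07368 = 9.408 h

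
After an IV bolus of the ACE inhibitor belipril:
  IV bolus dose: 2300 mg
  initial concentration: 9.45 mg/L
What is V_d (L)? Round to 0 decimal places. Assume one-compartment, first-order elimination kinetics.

243 L

Vd = Dose / C₀ = 2300 / 9.45 = 243.4 L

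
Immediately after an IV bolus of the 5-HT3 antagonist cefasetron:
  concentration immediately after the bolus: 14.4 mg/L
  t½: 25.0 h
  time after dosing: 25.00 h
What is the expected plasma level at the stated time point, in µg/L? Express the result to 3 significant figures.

7200 µg/L

k = ln2 / t½ = 0.693147 / 25.0 = 0.02773 h⁻¹
t / t½ = 25.00 / 25.0 = 1 half-lives
C = C₀ × (1/2)^1 = 14.40 × 0.5000 = 7.200 mg/L
Convert: 7.200 mg/L × 1000 = 7200 µg/L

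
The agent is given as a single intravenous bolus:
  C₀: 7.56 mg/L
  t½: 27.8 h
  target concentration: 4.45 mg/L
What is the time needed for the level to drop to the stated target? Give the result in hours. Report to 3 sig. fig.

21.3 h

k = ln2 / t½ = 0.693147 / 27.8 = 0.02493 h⁻¹
t = ln(C₀ / C) / k = ln(7.560 / 4.45) / 0.02493
  = ln(1.699) / 0.02493 = 0.5300 / 0.02493 = 21.26 h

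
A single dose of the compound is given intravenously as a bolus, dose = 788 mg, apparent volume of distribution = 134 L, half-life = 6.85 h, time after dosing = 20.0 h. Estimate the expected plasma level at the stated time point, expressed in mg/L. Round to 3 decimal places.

C₀ = Dose / Vd = 788.0 / 134 = 5.881 mg/L
k = ln2 / t½ = 0.693147 / 6.85 = 0.1012 h⁻¹
C = C₀ · e^(−k·t) = 5.881 × e^(−0.1012 × 20.0)
  = 5.881 × 0.1321 = 0.7769 mg/L

0.777 mg/L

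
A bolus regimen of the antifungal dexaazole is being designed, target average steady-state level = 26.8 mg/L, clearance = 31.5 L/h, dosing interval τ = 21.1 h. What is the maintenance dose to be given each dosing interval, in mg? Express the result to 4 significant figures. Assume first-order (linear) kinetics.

17810 mg

At steady state, Dose/τ = Css × CL.
Dose = Css × CL × τ = 26.8 × 31.50 × 21.1 = 17810 mg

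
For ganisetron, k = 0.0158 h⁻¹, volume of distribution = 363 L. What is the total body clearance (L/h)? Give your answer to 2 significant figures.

CL = k × Vd = 0.0158 × 363 = 5.735 L/h

5.7 L/h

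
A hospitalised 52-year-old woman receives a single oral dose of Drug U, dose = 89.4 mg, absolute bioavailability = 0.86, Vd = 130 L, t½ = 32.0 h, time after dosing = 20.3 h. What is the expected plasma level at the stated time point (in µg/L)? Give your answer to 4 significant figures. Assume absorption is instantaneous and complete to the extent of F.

Amount reaching circulation = F × Dose = 0.86 × 89.40 = 76.88 mg
C₀ = F·Dose / Vd = 76.88 / 130 = 0.5914 mg/L
k = ln2 / t½ = 0.693147 / 32.0 = 0.02166 h⁻¹
C = C₀ · e^(−k·t) = 0.5914 × e^(−0.02166 × 20.3)
  = 0.5914 × 0.6442 = 0.3810 mg/L
Convert: 0.3810 mg/L × 1000 = 381.0 µg/L

381.0 µg/L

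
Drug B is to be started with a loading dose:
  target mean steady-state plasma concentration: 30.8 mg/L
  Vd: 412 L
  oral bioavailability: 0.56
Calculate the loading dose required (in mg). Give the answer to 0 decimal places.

LD = Css × Vd / F = 30.8 × 412 / 0.56 = 22660 mg

22660 mg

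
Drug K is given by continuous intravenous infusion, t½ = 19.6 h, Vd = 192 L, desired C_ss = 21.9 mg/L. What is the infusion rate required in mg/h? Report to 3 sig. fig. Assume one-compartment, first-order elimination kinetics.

149 mg/h

k = ln2 / t½ = 0.693147 / 19.6 = 0.03536 h⁻¹
CL = k × Vd = 0.03536 × 192 = 6.789 L/h
At steady state, infusion rate R₀ = Css × CL = 21.9 × 6.789 = 148.7 mg/h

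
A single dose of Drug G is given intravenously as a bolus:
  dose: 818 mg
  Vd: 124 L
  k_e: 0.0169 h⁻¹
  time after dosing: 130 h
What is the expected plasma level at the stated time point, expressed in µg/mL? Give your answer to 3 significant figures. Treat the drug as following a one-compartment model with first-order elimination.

0.733 µg/mL

C₀ = Dose / Vd = 818.0 / 124 = 6.597 mg/L
C = C₀ · e^(−k·t) = 6.597 × e^(−0.01690 × 130)
  = 6.597 × 0.1111 = 0.7329 mg/L
(0.7329 mg/L = 0.7329 µg/mL)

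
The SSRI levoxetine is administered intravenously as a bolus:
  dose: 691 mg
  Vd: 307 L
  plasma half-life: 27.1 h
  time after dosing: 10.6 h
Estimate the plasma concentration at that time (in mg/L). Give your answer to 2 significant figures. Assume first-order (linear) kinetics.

C₀ = Dose / Vd = 691.0 / 307 = 2.251 mg/L
k = ln2 / t½ = 0.693147 / 27.1 = 0.02558 h⁻¹
C = C₀ · e^(−k·t) = 2.251 × e^(−0.02558 × 10.6)
  = 2.251 × 0.7625 = 1.716 mg/L

1.7 mg/L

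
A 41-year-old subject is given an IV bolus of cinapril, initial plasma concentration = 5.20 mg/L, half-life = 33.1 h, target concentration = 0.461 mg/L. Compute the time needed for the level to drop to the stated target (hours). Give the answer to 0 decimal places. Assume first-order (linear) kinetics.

k = ln2 / t½ = 0.693147 / 33.1 = 0.02094 h⁻¹
t = ln(C₀ / C) / k = ln(5.200 / 0.461) / 0.02094
  = ln(11.28) / 0.02094 = 2.423 / 0.02094 = 115.7 h

116 h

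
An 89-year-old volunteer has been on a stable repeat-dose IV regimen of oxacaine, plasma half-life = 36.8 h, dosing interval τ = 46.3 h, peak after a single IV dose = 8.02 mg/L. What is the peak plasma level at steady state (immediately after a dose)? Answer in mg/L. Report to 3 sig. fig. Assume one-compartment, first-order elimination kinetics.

k = ln2 / t½ = 0.693147 / 36.8 = 0.01884 h⁻¹
e^(−kτ) = e^(−0.01884 × 46.3) = 0.4180
Accumulation ratio R = 1 / (1 − e^(−kτ)) = 1 / (1 − 0.4180) = 1.718
Steady-state peak = C₀ × R = 8.02 × 1.718 = 13.78 mg/L

13.8 mg/L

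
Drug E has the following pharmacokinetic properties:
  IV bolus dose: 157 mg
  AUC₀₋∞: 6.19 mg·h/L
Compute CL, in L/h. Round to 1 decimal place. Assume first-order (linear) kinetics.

25.4 L/h

CL = Dose / AUC = 157 / 6.19 = 25.36 L/h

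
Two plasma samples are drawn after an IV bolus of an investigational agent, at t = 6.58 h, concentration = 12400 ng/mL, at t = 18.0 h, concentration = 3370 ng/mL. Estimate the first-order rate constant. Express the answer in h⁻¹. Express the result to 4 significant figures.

k = ln(C₁/C₂) / (t₂ − t₁) = ln(12400/3370) / (18.0 − 6.58)
  = 1.303 / 11.42 = 0.1141 h⁻¹

0.1141 h⁻¹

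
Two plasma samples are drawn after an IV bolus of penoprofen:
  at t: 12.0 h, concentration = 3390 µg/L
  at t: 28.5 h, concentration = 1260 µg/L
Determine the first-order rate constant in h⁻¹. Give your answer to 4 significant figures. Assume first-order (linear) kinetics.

0.05998 h⁻¹

k = ln(C₁/C₂) / (t₂ − t₁) = ln(3390/1260) / (28.5 − 12.0)
  = 0.9897 / 16.50 = 0.05998 h⁻¹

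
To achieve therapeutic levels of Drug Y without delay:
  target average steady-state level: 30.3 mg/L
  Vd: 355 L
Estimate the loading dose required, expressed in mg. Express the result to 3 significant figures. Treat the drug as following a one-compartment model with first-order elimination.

10800 mg

LD = Css × Vd = 30.3 × 355 = 10760 mg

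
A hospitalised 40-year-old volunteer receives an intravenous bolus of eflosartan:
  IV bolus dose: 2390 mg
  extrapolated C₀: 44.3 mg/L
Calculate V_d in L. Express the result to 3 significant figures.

54.0 L

Vd = Dose / C₀ = 2390 / 44.3 = 53.95 L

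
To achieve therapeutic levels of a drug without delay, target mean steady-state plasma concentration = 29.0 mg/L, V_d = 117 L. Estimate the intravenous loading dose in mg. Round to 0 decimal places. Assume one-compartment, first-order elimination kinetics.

3393 mg

LD = Css × Vd = 29.0 × 117 = 3393 mg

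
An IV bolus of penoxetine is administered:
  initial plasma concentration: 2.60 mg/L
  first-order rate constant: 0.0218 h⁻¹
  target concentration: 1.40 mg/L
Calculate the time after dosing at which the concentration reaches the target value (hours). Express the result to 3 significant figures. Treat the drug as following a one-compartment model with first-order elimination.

28.4 h

t = ln(C₀ / C) / k = ln(2.600 / 1.40) / 0.02180
  = ln(1.857) / 0.02180 = 0.6190 / 0.02180 = 28.39 h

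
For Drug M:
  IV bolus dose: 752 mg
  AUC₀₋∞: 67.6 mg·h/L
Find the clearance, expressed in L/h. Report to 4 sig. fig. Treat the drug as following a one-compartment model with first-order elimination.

11.12 L/h

CL = Dose / AUC = 752 / 67.6 = 11.12 L/h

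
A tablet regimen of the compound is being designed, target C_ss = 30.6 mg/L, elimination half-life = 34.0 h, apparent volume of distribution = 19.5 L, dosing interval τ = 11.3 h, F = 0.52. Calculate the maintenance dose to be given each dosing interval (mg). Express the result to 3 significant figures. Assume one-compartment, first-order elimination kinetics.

k = ln2 / t½ = 0.693147 / 34.0 = 0.02039 h⁻¹
CL = k × Vd = 0.02039 × 19.5 = 0.3976 L/h
At steady state, F × (Dose/τ) = Css × CL.
Dose = Css × CL × τ / F = 30.6 × 0.3976 × 11.3 / 0.52 = 264.4 mg

264 mg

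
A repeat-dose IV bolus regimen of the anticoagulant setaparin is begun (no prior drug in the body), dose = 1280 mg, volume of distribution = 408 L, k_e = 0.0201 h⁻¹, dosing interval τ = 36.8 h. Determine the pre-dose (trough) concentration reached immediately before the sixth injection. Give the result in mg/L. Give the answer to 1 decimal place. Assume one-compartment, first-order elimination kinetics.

2.8 mg/L

C₀ per dose = Dose / Vd = 1280 / 408 = 3.137 mg/L
Fraction remaining after one interval: r = e^(−kτ) = e^(−0.02010 × 36.8) = 0.4773
Before dose 6, 5 doses have been given (aged 1τ, 2τ, 3τ, 4τ, 5τ).
C_trough = C₀ × (r + r² + … + r^5) = C₀ × r(1−r^5)/(1−r)
        = 3.137 × 0.4773 × (1 − 0.02477) / (1 − 0.4773) = 2.794 mg/L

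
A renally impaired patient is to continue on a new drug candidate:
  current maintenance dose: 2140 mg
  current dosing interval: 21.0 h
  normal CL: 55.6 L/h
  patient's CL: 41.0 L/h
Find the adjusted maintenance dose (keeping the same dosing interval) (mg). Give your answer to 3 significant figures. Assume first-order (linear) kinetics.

To keep the same average steady-state level, dosing rate must scale with clearance.
CL ratio = 41.0 / 55.6 = 0.7374
New dose (same interval) = 2140 × 0.7374 = 1578 mg

1580 mg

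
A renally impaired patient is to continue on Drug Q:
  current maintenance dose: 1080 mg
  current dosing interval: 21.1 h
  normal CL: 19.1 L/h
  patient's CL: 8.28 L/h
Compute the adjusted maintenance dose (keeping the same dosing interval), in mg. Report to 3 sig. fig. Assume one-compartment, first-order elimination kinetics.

To keep the same average steady-state level, dosing rate must scale with clearance.
CL ratio = 8.28 / 19.1 = 0.4335
New dose (same interval) = 1080 × 0.4335 = 468.2 mg

468 mg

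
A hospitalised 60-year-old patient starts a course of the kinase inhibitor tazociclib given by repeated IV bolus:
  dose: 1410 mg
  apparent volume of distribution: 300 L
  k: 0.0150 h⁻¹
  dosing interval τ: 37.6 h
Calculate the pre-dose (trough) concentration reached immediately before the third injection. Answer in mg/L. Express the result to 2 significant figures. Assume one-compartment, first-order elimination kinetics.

4.2 mg/L

C₀ per dose = Dose / Vd = 1410 / 300 = 4.700 mg/L
Fraction remaining after one interval: r = e^(−kτ) = e^(−0.01500 × 37.6) = 0.5689
Before dose 3, 2 doses have been given (aged 1τ, 2τ).
C_trough = C₀ × (r + r²) = 4.700 × (0.5689 + 0.3236) = 4.195 mg/L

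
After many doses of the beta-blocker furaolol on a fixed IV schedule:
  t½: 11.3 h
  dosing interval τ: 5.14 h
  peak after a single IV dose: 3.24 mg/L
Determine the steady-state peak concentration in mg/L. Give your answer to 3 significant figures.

k = ln2 / t½ = 0.693147 / 11.3 = 0.06134 h⁻¹
e^(−kτ) = e^(−0.06134 × 5.14) = 0.7296
Accumulation ratio R = 1 / (1 − e^(−kτ)) = 1 / (1 − 0.7296) = 3.698
Steady-state peak = C₀ × R = 3.24 × 3.698 = 11.98 mg/L

12.0 mg/L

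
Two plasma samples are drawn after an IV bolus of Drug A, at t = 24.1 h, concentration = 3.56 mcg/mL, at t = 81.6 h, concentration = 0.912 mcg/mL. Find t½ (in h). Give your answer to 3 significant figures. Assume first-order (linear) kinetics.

k = ln(C₁/C₂) / (t₂ − t₁) = ln(3.56/0.912) / (81.6 − 24.1)
  = 1.362 / 57.50 = 0.02369 h⁻¹
t½ = ln2 / k = 0.693147 / 0.02369 = 29.26 h

29.3 h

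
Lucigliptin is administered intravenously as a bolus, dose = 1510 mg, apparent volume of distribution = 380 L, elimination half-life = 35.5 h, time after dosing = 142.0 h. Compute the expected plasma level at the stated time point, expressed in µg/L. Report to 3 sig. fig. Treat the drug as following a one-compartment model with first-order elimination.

248 µg/L

C₀ = Dose / Vd = 1510 / 380 = 3.974 mg/L
k = ln2 / t½ = 0.693147 / 35.5 = 0.01953 h⁻¹
t / t½ = 142.0 / 35.5 = 4 half-lives
C = C₀ × (1/2)^4 = 3.974 × 0.06250 = 0.2484 mg/L
Convert: 0.2484 mg/L × 1000 = 248.4 µg/L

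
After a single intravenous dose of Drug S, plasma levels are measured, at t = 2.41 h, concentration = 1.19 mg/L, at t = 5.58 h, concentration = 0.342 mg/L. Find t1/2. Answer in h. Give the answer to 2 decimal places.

1.76 h

k = ln(C₁/C₂) / (t₂ − t₁) = ln(1.19/0.342) / (5.58 − 2.41)
  = 1.247 / 3.170 = 0.3934 h⁻¹
t½ = ln2 / k = 0.693147 / 0.3934 = 1.762 h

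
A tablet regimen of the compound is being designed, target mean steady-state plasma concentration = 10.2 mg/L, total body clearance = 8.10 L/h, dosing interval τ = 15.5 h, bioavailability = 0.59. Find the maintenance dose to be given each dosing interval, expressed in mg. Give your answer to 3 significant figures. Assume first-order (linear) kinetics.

At steady state, F × (Dose/τ) = Css × CL.
Dose = Css × CL × τ / F = 10.2 × 8.100 × 15.5 / 0.59 = 2171 mg

2170 mg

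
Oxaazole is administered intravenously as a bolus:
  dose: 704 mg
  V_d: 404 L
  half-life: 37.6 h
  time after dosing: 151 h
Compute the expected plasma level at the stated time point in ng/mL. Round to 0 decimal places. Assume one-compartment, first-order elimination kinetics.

C₀ = Dose / Vd = 704.0 / 404 = 1.743 mg/L
k = ln2 / t½ = 0.693147 / 37.6 = 0.01843 h⁻¹
C = C₀ · e^(−k·t) = 1.743 × e^(−0.01843 × 151)
  = 1.743 × 0.06186 = 0.1078 mg/L
Convert: 0.1078 mg/L × 1000 = 107.8 ng/mL

108 ng/mL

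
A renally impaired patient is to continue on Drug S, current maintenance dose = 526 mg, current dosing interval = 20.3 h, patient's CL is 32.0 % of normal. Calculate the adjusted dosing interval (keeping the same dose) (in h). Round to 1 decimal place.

63.4 h

To keep the same average steady-state level, dosing rate must scale with clearance.
CL ratio = 32.0 / 100 = 0.3200
New interval (same dose) = 20.3 / 0.3200 = 63.44 h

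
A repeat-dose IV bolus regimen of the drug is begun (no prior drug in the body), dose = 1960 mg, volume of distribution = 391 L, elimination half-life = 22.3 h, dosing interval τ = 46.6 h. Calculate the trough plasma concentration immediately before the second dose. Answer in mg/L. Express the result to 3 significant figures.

1.18 mg/L

C₀ per dose = Dose / Vd = 1960 / 391 = 5.013 mg/L
k = ln2 / t½ = 0.693147 / 22.3 = 0.03108 h⁻¹
Fraction remaining after one interval: r = e^(−kτ) = e^(−0.03108 × 46.6) = 0.2350
Before dose 2, 1 dose has been given (aged 1τ).
C_trough = C₀ × r = 5.013 × 0.2350 = 1.178 mg/L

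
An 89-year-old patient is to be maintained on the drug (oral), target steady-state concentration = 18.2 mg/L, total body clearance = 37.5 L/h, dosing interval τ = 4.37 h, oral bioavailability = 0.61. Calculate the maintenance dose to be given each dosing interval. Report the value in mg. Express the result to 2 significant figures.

4900 mg

At steady state, F × (Dose/τ) = Css × CL.
Dose = Css × CL × τ / F = 18.2 × 37.50 × 4.37 / 0.61 = 4889 mg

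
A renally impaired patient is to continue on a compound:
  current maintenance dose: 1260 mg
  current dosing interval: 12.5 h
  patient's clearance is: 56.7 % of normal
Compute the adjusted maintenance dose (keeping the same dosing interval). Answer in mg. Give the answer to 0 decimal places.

714 mg

To keep the same average steady-state level, dosing rate must scale with clearance.
CL ratio = 56.7 / 100 = 0.5670
New dose (same interval) = 1260 × 0.5670 = 714.4 mg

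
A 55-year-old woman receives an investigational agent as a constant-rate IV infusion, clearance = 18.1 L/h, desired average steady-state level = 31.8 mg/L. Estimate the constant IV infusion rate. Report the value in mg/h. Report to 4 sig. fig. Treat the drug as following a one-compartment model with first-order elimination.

575.6 mg/h

At steady state, infusion rate R₀ = Css × CL = 31.8 × 18.10 = 575.6 mg/h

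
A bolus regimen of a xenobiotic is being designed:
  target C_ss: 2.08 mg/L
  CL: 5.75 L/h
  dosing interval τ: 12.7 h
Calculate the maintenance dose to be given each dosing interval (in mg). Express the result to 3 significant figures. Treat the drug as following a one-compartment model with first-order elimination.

At steady state, Dose/τ = Css × CL.
Dose = Css × CL × τ = 2.08 × 5.750 × 12.7 = 151.9 mg

152 mg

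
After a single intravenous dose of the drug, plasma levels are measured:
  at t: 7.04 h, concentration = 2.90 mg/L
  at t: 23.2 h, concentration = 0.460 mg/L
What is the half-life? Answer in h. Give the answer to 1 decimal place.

6.1 h

k = ln(C₁/C₂) / (t₂ − t₁) = ln(2.90/0.460) / (23.2 − 7.04)
  = 1.841 / 16.16 = 0.1139 h⁻¹
t½ = ln2 / k = 0.693147 / 0.1139 = 6.086 h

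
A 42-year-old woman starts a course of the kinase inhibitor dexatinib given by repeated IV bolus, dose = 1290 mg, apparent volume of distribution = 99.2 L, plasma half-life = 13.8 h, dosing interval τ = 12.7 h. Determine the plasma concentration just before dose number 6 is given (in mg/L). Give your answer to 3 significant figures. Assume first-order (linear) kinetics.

14.0 mg/L

C₀ per dose = Dose / Vd = 1290 / 99.2 = 13.00 mg/L
k = ln2 / t½ = 0.693147 / 13.8 = 0.05023 h⁻¹
Fraction remaining after one interval: r = e^(−kτ) = e^(−0.05023 × 12.7) = 0.5284
Before dose 6, 5 doses have been given (aged 1τ, 2τ, 3τ, 4τ, 5τ).
C_trough = C₀ × (r + r² + … + r^5) = C₀ × r(1−r^5)/(1−r)
        = 13.00 × 0.5284 × (1 − 0.04119) / (1 − 0.5284) = 13.97 mg/L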